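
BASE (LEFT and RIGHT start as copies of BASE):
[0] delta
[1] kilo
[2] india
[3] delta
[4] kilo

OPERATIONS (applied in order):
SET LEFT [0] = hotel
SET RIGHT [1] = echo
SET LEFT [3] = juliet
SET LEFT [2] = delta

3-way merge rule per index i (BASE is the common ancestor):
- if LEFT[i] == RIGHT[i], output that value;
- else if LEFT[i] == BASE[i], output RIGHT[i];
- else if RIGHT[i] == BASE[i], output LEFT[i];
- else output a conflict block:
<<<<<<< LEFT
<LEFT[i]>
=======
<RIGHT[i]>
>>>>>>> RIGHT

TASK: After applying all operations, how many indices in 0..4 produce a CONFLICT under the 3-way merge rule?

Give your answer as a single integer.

Final LEFT:  [hotel, kilo, delta, juliet, kilo]
Final RIGHT: [delta, echo, india, delta, kilo]
i=0: L=hotel, R=delta=BASE -> take LEFT -> hotel
i=1: L=kilo=BASE, R=echo -> take RIGHT -> echo
i=2: L=delta, R=india=BASE -> take LEFT -> delta
i=3: L=juliet, R=delta=BASE -> take LEFT -> juliet
i=4: L=kilo R=kilo -> agree -> kilo
Conflict count: 0

Answer: 0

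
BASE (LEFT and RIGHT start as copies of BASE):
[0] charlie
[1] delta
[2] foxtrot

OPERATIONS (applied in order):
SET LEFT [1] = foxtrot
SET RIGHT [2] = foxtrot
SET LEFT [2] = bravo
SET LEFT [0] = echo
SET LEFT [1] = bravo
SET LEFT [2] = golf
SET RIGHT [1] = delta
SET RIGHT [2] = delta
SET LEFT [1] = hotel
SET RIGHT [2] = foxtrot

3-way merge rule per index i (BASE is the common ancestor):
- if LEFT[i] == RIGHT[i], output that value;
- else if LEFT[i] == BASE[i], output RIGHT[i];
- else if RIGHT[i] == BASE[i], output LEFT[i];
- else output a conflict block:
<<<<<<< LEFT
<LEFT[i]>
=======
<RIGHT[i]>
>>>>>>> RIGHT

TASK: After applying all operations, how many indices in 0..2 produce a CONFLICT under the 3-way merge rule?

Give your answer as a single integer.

Answer: 0

Derivation:
Final LEFT:  [echo, hotel, golf]
Final RIGHT: [charlie, delta, foxtrot]
i=0: L=echo, R=charlie=BASE -> take LEFT -> echo
i=1: L=hotel, R=delta=BASE -> take LEFT -> hotel
i=2: L=golf, R=foxtrot=BASE -> take LEFT -> golf
Conflict count: 0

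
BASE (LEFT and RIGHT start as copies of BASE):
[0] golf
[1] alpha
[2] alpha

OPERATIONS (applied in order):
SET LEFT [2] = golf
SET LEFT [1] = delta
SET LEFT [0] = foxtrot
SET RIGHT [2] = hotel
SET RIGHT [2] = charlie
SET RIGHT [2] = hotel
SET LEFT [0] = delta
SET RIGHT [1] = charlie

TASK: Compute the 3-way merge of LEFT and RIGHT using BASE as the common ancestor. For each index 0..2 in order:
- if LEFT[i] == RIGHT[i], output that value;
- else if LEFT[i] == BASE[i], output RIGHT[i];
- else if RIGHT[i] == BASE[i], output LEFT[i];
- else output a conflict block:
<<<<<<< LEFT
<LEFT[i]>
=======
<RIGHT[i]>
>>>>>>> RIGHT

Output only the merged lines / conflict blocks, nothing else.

Final LEFT:  [delta, delta, golf]
Final RIGHT: [golf, charlie, hotel]
i=0: L=delta, R=golf=BASE -> take LEFT -> delta
i=1: BASE=alpha L=delta R=charlie all differ -> CONFLICT
i=2: BASE=alpha L=golf R=hotel all differ -> CONFLICT

Answer: delta
<<<<<<< LEFT
delta
=======
charlie
>>>>>>> RIGHT
<<<<<<< LEFT
golf
=======
hotel
>>>>>>> RIGHT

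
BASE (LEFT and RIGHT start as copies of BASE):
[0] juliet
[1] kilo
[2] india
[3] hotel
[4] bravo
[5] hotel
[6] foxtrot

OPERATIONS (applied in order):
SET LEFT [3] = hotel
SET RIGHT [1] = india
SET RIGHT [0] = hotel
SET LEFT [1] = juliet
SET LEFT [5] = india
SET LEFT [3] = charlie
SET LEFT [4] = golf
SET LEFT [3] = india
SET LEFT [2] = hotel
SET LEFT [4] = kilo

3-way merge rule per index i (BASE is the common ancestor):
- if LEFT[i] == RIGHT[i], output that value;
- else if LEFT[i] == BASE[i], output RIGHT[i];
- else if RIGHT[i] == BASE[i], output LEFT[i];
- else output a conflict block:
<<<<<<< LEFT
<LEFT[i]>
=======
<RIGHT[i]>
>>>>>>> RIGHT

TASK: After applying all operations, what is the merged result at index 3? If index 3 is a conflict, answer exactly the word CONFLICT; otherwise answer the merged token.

Final LEFT:  [juliet, juliet, hotel, india, kilo, india, foxtrot]
Final RIGHT: [hotel, india, india, hotel, bravo, hotel, foxtrot]
i=0: L=juliet=BASE, R=hotel -> take RIGHT -> hotel
i=1: BASE=kilo L=juliet R=india all differ -> CONFLICT
i=2: L=hotel, R=india=BASE -> take LEFT -> hotel
i=3: L=india, R=hotel=BASE -> take LEFT -> india
i=4: L=kilo, R=bravo=BASE -> take LEFT -> kilo
i=5: L=india, R=hotel=BASE -> take LEFT -> india
i=6: L=foxtrot R=foxtrot -> agree -> foxtrot
Index 3 -> india

Answer: india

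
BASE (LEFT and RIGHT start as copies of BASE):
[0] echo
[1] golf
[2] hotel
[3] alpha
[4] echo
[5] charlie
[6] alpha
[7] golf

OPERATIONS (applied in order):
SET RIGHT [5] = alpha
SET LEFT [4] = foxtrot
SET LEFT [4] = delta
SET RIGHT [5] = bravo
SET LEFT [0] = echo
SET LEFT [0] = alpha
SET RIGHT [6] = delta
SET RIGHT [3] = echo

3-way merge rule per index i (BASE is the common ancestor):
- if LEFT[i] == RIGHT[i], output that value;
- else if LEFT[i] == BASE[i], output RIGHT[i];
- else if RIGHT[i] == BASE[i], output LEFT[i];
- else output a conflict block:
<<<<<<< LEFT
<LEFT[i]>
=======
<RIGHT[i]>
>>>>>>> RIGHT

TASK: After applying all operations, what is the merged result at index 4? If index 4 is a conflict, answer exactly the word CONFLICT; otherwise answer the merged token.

Answer: delta

Derivation:
Final LEFT:  [alpha, golf, hotel, alpha, delta, charlie, alpha, golf]
Final RIGHT: [echo, golf, hotel, echo, echo, bravo, delta, golf]
i=0: L=alpha, R=echo=BASE -> take LEFT -> alpha
i=1: L=golf R=golf -> agree -> golf
i=2: L=hotel R=hotel -> agree -> hotel
i=3: L=alpha=BASE, R=echo -> take RIGHT -> echo
i=4: L=delta, R=echo=BASE -> take LEFT -> delta
i=5: L=charlie=BASE, R=bravo -> take RIGHT -> bravo
i=6: L=alpha=BASE, R=delta -> take RIGHT -> delta
i=7: L=golf R=golf -> agree -> golf
Index 4 -> delta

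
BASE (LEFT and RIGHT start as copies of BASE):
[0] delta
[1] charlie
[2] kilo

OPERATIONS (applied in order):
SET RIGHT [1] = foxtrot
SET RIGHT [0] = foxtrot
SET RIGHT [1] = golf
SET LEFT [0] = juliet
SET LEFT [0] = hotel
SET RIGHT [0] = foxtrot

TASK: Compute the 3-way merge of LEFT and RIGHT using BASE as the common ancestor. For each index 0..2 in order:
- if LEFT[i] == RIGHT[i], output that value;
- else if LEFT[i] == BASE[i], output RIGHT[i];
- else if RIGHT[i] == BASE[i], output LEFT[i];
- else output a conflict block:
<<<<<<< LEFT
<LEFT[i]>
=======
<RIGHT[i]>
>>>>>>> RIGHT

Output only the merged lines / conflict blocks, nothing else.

Answer: <<<<<<< LEFT
hotel
=======
foxtrot
>>>>>>> RIGHT
golf
kilo

Derivation:
Final LEFT:  [hotel, charlie, kilo]
Final RIGHT: [foxtrot, golf, kilo]
i=0: BASE=delta L=hotel R=foxtrot all differ -> CONFLICT
i=1: L=charlie=BASE, R=golf -> take RIGHT -> golf
i=2: L=kilo R=kilo -> agree -> kilo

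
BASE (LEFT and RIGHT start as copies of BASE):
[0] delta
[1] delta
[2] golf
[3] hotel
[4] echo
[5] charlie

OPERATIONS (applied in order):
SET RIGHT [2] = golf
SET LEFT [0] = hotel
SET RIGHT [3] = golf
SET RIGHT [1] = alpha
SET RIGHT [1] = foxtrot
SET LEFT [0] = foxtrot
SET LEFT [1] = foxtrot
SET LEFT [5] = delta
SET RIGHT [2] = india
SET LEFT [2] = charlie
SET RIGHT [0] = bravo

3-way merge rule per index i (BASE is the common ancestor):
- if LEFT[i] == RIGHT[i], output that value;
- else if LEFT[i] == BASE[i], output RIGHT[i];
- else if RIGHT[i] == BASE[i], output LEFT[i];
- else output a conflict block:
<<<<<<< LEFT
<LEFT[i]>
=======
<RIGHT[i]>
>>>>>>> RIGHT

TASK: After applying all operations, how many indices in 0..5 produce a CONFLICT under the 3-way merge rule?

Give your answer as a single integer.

Final LEFT:  [foxtrot, foxtrot, charlie, hotel, echo, delta]
Final RIGHT: [bravo, foxtrot, india, golf, echo, charlie]
i=0: BASE=delta L=foxtrot R=bravo all differ -> CONFLICT
i=1: L=foxtrot R=foxtrot -> agree -> foxtrot
i=2: BASE=golf L=charlie R=india all differ -> CONFLICT
i=3: L=hotel=BASE, R=golf -> take RIGHT -> golf
i=4: L=echo R=echo -> agree -> echo
i=5: L=delta, R=charlie=BASE -> take LEFT -> delta
Conflict count: 2

Answer: 2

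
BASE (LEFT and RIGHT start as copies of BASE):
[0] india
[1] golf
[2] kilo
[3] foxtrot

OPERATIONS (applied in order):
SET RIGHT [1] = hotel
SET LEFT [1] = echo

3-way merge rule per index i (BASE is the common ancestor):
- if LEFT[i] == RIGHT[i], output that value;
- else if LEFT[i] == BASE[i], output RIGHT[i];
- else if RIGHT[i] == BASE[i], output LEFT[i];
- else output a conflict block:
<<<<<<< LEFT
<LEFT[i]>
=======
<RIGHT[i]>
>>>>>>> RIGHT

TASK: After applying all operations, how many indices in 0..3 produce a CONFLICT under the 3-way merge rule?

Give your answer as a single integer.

Answer: 1

Derivation:
Final LEFT:  [india, echo, kilo, foxtrot]
Final RIGHT: [india, hotel, kilo, foxtrot]
i=0: L=india R=india -> agree -> india
i=1: BASE=golf L=echo R=hotel all differ -> CONFLICT
i=2: L=kilo R=kilo -> agree -> kilo
i=3: L=foxtrot R=foxtrot -> agree -> foxtrot
Conflict count: 1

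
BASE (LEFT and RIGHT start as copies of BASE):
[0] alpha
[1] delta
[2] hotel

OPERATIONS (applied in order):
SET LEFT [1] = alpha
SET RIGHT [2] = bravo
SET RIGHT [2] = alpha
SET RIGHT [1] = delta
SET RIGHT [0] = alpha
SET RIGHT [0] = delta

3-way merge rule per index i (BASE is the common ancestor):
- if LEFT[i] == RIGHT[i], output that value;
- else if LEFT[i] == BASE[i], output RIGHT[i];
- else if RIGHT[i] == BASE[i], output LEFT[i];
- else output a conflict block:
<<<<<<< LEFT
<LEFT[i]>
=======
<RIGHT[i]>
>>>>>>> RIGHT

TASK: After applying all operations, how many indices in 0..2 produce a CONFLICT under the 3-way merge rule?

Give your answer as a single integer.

Answer: 0

Derivation:
Final LEFT:  [alpha, alpha, hotel]
Final RIGHT: [delta, delta, alpha]
i=0: L=alpha=BASE, R=delta -> take RIGHT -> delta
i=1: L=alpha, R=delta=BASE -> take LEFT -> alpha
i=2: L=hotel=BASE, R=alpha -> take RIGHT -> alpha
Conflict count: 0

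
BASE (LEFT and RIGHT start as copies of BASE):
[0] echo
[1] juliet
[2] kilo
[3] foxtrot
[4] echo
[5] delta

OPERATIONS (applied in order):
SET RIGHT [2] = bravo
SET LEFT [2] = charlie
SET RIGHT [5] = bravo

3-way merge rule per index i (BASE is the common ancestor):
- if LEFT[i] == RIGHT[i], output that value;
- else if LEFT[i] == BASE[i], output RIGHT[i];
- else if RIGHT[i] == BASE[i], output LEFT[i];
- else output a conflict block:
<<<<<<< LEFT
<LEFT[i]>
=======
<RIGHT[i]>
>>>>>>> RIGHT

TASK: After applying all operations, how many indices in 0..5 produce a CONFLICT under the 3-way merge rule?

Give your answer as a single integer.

Answer: 1

Derivation:
Final LEFT:  [echo, juliet, charlie, foxtrot, echo, delta]
Final RIGHT: [echo, juliet, bravo, foxtrot, echo, bravo]
i=0: L=echo R=echo -> agree -> echo
i=1: L=juliet R=juliet -> agree -> juliet
i=2: BASE=kilo L=charlie R=bravo all differ -> CONFLICT
i=3: L=foxtrot R=foxtrot -> agree -> foxtrot
i=4: L=echo R=echo -> agree -> echo
i=5: L=delta=BASE, R=bravo -> take RIGHT -> bravo
Conflict count: 1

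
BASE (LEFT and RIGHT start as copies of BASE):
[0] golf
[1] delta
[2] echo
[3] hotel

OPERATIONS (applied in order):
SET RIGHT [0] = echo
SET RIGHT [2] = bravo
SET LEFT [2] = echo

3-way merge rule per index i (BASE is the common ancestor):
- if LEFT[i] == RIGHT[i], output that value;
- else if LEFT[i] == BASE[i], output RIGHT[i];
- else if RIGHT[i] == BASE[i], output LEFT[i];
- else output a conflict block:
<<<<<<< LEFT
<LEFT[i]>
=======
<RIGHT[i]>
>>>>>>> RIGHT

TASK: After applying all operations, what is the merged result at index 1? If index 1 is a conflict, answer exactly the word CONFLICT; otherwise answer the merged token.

Answer: delta

Derivation:
Final LEFT:  [golf, delta, echo, hotel]
Final RIGHT: [echo, delta, bravo, hotel]
i=0: L=golf=BASE, R=echo -> take RIGHT -> echo
i=1: L=delta R=delta -> agree -> delta
i=2: L=echo=BASE, R=bravo -> take RIGHT -> bravo
i=3: L=hotel R=hotel -> agree -> hotel
Index 1 -> delta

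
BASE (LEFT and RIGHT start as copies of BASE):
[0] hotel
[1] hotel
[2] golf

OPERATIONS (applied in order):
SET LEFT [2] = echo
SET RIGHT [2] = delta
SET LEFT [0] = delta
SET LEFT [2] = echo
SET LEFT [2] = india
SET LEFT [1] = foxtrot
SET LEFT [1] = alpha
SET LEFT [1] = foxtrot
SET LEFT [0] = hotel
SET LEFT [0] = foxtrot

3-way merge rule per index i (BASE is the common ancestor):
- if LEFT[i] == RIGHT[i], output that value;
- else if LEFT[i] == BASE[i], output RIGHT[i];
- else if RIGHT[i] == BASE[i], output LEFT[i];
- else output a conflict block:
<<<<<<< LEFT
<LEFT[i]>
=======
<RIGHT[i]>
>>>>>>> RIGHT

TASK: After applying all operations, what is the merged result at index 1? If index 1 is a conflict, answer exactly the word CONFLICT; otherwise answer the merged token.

Final LEFT:  [foxtrot, foxtrot, india]
Final RIGHT: [hotel, hotel, delta]
i=0: L=foxtrot, R=hotel=BASE -> take LEFT -> foxtrot
i=1: L=foxtrot, R=hotel=BASE -> take LEFT -> foxtrot
i=2: BASE=golf L=india R=delta all differ -> CONFLICT
Index 1 -> foxtrot

Answer: foxtrot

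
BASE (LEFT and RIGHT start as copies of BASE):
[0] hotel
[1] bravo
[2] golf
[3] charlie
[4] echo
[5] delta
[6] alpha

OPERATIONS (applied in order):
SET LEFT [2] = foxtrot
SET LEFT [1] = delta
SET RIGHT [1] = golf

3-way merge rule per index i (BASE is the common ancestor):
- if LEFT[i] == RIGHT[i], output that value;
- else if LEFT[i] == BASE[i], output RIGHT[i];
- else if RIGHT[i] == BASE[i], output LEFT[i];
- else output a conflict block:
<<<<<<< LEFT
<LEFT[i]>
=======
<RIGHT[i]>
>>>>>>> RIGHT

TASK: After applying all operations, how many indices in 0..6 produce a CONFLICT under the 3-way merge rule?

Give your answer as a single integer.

Final LEFT:  [hotel, delta, foxtrot, charlie, echo, delta, alpha]
Final RIGHT: [hotel, golf, golf, charlie, echo, delta, alpha]
i=0: L=hotel R=hotel -> agree -> hotel
i=1: BASE=bravo L=delta R=golf all differ -> CONFLICT
i=2: L=foxtrot, R=golf=BASE -> take LEFT -> foxtrot
i=3: L=charlie R=charlie -> agree -> charlie
i=4: L=echo R=echo -> agree -> echo
i=5: L=delta R=delta -> agree -> delta
i=6: L=alpha R=alpha -> agree -> alpha
Conflict count: 1

Answer: 1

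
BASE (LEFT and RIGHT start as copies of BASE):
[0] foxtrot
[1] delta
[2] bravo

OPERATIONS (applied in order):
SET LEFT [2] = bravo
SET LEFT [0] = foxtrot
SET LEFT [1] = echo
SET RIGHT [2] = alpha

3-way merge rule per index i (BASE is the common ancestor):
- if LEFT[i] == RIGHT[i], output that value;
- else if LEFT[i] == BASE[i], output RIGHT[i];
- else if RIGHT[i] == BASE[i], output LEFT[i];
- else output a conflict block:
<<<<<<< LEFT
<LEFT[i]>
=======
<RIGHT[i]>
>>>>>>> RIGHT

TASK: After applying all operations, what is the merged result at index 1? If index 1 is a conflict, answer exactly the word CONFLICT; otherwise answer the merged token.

Answer: echo

Derivation:
Final LEFT:  [foxtrot, echo, bravo]
Final RIGHT: [foxtrot, delta, alpha]
i=0: L=foxtrot R=foxtrot -> agree -> foxtrot
i=1: L=echo, R=delta=BASE -> take LEFT -> echo
i=2: L=bravo=BASE, R=alpha -> take RIGHT -> alpha
Index 1 -> echo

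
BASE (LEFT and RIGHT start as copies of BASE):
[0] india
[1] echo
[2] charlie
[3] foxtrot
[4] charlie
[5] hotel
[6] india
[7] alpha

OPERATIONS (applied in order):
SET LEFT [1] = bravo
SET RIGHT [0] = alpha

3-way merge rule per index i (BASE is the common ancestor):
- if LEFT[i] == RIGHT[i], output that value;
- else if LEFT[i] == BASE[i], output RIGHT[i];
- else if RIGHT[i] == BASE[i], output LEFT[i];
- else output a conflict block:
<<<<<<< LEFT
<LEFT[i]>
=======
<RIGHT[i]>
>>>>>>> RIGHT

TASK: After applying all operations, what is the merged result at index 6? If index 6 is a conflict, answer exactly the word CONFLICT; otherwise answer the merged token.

Answer: india

Derivation:
Final LEFT:  [india, bravo, charlie, foxtrot, charlie, hotel, india, alpha]
Final RIGHT: [alpha, echo, charlie, foxtrot, charlie, hotel, india, alpha]
i=0: L=india=BASE, R=alpha -> take RIGHT -> alpha
i=1: L=bravo, R=echo=BASE -> take LEFT -> bravo
i=2: L=charlie R=charlie -> agree -> charlie
i=3: L=foxtrot R=foxtrot -> agree -> foxtrot
i=4: L=charlie R=charlie -> agree -> charlie
i=5: L=hotel R=hotel -> agree -> hotel
i=6: L=india R=india -> agree -> india
i=7: L=alpha R=alpha -> agree -> alpha
Index 6 -> india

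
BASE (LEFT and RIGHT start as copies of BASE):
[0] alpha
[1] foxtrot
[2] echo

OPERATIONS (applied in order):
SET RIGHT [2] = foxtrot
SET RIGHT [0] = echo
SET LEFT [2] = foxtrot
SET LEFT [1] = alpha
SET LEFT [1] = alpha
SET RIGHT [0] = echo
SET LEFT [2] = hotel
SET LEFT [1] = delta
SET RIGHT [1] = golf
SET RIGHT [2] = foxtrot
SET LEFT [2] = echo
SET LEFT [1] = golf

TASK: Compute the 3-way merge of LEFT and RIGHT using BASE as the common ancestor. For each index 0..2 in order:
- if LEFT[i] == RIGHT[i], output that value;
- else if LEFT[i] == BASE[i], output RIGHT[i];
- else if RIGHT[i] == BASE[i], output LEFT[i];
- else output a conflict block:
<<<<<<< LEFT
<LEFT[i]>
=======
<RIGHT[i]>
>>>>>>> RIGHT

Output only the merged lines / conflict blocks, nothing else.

Answer: echo
golf
foxtrot

Derivation:
Final LEFT:  [alpha, golf, echo]
Final RIGHT: [echo, golf, foxtrot]
i=0: L=alpha=BASE, R=echo -> take RIGHT -> echo
i=1: L=golf R=golf -> agree -> golf
i=2: L=echo=BASE, R=foxtrot -> take RIGHT -> foxtrot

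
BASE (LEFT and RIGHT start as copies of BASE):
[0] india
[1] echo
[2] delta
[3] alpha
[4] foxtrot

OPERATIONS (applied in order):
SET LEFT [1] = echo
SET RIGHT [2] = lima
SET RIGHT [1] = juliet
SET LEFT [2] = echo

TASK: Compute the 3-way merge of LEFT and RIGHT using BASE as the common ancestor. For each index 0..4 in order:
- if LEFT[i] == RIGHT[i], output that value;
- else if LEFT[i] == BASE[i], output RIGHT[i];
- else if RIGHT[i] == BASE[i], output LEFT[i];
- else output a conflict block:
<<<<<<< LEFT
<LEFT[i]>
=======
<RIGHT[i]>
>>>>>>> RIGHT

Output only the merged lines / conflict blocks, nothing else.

Final LEFT:  [india, echo, echo, alpha, foxtrot]
Final RIGHT: [india, juliet, lima, alpha, foxtrot]
i=0: L=india R=india -> agree -> india
i=1: L=echo=BASE, R=juliet -> take RIGHT -> juliet
i=2: BASE=delta L=echo R=lima all differ -> CONFLICT
i=3: L=alpha R=alpha -> agree -> alpha
i=4: L=foxtrot R=foxtrot -> agree -> foxtrot

Answer: india
juliet
<<<<<<< LEFT
echo
=======
lima
>>>>>>> RIGHT
alpha
foxtrot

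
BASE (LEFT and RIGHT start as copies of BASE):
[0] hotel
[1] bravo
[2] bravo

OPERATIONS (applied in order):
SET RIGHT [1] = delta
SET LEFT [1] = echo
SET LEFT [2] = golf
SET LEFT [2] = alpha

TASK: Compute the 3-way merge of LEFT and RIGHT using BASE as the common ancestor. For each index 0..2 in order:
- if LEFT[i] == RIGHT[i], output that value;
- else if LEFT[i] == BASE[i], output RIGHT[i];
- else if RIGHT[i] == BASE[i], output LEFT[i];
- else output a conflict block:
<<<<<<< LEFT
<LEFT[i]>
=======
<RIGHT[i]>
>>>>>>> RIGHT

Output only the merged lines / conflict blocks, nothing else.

Final LEFT:  [hotel, echo, alpha]
Final RIGHT: [hotel, delta, bravo]
i=0: L=hotel R=hotel -> agree -> hotel
i=1: BASE=bravo L=echo R=delta all differ -> CONFLICT
i=2: L=alpha, R=bravo=BASE -> take LEFT -> alpha

Answer: hotel
<<<<<<< LEFT
echo
=======
delta
>>>>>>> RIGHT
alpha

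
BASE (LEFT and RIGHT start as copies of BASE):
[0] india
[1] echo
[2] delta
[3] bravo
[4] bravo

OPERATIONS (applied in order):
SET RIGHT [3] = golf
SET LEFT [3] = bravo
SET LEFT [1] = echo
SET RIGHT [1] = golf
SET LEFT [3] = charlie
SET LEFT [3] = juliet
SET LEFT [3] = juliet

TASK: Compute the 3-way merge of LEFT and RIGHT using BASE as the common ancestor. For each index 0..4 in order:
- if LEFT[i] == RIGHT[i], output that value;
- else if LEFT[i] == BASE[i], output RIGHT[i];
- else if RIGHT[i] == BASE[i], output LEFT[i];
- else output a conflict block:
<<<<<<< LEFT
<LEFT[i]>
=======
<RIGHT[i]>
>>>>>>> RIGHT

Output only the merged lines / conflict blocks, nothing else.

Final LEFT:  [india, echo, delta, juliet, bravo]
Final RIGHT: [india, golf, delta, golf, bravo]
i=0: L=india R=india -> agree -> india
i=1: L=echo=BASE, R=golf -> take RIGHT -> golf
i=2: L=delta R=delta -> agree -> delta
i=3: BASE=bravo L=juliet R=golf all differ -> CONFLICT
i=4: L=bravo R=bravo -> agree -> bravo

Answer: india
golf
delta
<<<<<<< LEFT
juliet
=======
golf
>>>>>>> RIGHT
bravo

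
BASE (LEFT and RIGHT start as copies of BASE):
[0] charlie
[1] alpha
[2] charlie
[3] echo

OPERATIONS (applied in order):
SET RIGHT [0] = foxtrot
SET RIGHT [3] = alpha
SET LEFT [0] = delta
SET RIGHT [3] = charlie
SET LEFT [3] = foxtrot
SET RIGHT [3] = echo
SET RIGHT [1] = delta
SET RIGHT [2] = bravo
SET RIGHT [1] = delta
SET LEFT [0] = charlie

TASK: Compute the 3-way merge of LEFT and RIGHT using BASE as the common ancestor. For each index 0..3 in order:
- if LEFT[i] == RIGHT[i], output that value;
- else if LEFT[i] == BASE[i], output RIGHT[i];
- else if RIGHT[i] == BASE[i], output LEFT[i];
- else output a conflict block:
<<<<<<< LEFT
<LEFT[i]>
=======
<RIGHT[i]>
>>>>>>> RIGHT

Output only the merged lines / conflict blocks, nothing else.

Final LEFT:  [charlie, alpha, charlie, foxtrot]
Final RIGHT: [foxtrot, delta, bravo, echo]
i=0: L=charlie=BASE, R=foxtrot -> take RIGHT -> foxtrot
i=1: L=alpha=BASE, R=delta -> take RIGHT -> delta
i=2: L=charlie=BASE, R=bravo -> take RIGHT -> bravo
i=3: L=foxtrot, R=echo=BASE -> take LEFT -> foxtrot

Answer: foxtrot
delta
bravo
foxtrot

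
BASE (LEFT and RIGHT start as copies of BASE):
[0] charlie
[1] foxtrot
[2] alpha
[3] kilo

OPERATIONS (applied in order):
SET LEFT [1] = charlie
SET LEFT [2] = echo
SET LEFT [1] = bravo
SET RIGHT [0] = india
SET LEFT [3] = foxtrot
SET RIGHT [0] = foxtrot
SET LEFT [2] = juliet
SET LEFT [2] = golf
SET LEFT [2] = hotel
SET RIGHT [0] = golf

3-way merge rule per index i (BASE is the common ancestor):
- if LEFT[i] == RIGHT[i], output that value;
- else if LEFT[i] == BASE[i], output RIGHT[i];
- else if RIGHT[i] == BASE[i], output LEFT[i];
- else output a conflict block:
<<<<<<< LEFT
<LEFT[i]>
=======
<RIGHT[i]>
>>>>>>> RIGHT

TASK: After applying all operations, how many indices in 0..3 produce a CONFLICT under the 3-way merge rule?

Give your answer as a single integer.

Answer: 0

Derivation:
Final LEFT:  [charlie, bravo, hotel, foxtrot]
Final RIGHT: [golf, foxtrot, alpha, kilo]
i=0: L=charlie=BASE, R=golf -> take RIGHT -> golf
i=1: L=bravo, R=foxtrot=BASE -> take LEFT -> bravo
i=2: L=hotel, R=alpha=BASE -> take LEFT -> hotel
i=3: L=foxtrot, R=kilo=BASE -> take LEFT -> foxtrot
Conflict count: 0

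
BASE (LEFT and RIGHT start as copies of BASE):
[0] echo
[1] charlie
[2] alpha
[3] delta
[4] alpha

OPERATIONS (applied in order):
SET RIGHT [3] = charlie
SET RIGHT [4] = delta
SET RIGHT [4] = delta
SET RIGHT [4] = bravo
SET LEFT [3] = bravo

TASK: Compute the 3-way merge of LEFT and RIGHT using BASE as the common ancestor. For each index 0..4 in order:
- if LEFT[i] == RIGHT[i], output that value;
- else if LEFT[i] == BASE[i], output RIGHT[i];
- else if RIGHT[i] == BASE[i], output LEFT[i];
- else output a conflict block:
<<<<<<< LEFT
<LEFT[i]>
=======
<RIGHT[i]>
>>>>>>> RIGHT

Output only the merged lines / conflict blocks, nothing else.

Answer: echo
charlie
alpha
<<<<<<< LEFT
bravo
=======
charlie
>>>>>>> RIGHT
bravo

Derivation:
Final LEFT:  [echo, charlie, alpha, bravo, alpha]
Final RIGHT: [echo, charlie, alpha, charlie, bravo]
i=0: L=echo R=echo -> agree -> echo
i=1: L=charlie R=charlie -> agree -> charlie
i=2: L=alpha R=alpha -> agree -> alpha
i=3: BASE=delta L=bravo R=charlie all differ -> CONFLICT
i=4: L=alpha=BASE, R=bravo -> take RIGHT -> bravo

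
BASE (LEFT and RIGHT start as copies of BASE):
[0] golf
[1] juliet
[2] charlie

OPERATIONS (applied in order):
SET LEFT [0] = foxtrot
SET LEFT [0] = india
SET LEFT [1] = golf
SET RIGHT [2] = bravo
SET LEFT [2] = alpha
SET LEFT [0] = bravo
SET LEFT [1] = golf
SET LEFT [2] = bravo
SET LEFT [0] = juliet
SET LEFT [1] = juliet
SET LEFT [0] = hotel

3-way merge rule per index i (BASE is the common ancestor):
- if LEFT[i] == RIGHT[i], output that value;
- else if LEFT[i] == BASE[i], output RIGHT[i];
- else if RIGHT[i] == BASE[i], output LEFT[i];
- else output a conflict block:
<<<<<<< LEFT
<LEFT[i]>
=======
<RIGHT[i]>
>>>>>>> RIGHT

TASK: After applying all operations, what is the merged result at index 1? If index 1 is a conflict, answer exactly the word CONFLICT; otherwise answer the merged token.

Answer: juliet

Derivation:
Final LEFT:  [hotel, juliet, bravo]
Final RIGHT: [golf, juliet, bravo]
i=0: L=hotel, R=golf=BASE -> take LEFT -> hotel
i=1: L=juliet R=juliet -> agree -> juliet
i=2: L=bravo R=bravo -> agree -> bravo
Index 1 -> juliet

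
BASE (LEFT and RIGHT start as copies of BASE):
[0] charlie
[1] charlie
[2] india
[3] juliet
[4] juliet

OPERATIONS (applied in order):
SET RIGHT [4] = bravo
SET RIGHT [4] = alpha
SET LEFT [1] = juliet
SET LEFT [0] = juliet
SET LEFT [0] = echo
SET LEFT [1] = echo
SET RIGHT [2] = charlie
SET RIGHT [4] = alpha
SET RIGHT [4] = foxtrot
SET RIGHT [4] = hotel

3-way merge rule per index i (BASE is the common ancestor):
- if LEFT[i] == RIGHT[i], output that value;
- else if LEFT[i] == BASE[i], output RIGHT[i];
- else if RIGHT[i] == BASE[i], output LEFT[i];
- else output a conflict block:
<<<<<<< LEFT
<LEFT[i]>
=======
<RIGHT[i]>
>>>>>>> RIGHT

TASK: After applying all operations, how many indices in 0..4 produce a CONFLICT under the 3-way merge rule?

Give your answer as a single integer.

Answer: 0

Derivation:
Final LEFT:  [echo, echo, india, juliet, juliet]
Final RIGHT: [charlie, charlie, charlie, juliet, hotel]
i=0: L=echo, R=charlie=BASE -> take LEFT -> echo
i=1: L=echo, R=charlie=BASE -> take LEFT -> echo
i=2: L=india=BASE, R=charlie -> take RIGHT -> charlie
i=3: L=juliet R=juliet -> agree -> juliet
i=4: L=juliet=BASE, R=hotel -> take RIGHT -> hotel
Conflict count: 0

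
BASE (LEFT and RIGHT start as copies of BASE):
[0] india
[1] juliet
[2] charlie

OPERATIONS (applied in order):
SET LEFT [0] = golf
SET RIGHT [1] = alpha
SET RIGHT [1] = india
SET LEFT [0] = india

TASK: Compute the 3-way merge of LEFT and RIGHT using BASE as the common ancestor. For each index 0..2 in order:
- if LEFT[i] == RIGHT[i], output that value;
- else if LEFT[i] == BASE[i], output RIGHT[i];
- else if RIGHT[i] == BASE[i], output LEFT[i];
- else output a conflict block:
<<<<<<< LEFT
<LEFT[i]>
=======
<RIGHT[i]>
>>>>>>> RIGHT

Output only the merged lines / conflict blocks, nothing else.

Answer: india
india
charlie

Derivation:
Final LEFT:  [india, juliet, charlie]
Final RIGHT: [india, india, charlie]
i=0: L=india R=india -> agree -> india
i=1: L=juliet=BASE, R=india -> take RIGHT -> india
i=2: L=charlie R=charlie -> agree -> charlie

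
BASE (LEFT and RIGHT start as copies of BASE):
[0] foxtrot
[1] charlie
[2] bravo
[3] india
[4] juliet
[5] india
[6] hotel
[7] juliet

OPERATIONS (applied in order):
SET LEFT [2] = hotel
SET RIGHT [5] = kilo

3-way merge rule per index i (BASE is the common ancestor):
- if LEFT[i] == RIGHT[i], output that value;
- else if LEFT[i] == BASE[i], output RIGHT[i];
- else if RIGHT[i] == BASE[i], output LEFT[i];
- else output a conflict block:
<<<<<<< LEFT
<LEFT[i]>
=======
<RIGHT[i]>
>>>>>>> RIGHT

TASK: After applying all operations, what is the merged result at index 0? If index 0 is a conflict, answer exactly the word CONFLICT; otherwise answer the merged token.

Answer: foxtrot

Derivation:
Final LEFT:  [foxtrot, charlie, hotel, india, juliet, india, hotel, juliet]
Final RIGHT: [foxtrot, charlie, bravo, india, juliet, kilo, hotel, juliet]
i=0: L=foxtrot R=foxtrot -> agree -> foxtrot
i=1: L=charlie R=charlie -> agree -> charlie
i=2: L=hotel, R=bravo=BASE -> take LEFT -> hotel
i=3: L=india R=india -> agree -> india
i=4: L=juliet R=juliet -> agree -> juliet
i=5: L=india=BASE, R=kilo -> take RIGHT -> kilo
i=6: L=hotel R=hotel -> agree -> hotel
i=7: L=juliet R=juliet -> agree -> juliet
Index 0 -> foxtrot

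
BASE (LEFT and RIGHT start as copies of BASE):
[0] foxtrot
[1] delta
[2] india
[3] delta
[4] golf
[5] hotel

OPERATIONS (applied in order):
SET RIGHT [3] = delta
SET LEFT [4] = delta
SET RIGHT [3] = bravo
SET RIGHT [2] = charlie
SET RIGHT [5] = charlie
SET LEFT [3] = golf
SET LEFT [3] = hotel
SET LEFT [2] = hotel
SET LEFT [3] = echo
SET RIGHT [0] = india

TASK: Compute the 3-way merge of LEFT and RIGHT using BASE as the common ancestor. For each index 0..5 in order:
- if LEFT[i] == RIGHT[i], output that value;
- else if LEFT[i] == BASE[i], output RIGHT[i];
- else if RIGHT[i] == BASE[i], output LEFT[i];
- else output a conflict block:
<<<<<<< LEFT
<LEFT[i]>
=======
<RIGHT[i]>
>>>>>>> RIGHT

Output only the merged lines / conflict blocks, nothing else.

Answer: india
delta
<<<<<<< LEFT
hotel
=======
charlie
>>>>>>> RIGHT
<<<<<<< LEFT
echo
=======
bravo
>>>>>>> RIGHT
delta
charlie

Derivation:
Final LEFT:  [foxtrot, delta, hotel, echo, delta, hotel]
Final RIGHT: [india, delta, charlie, bravo, golf, charlie]
i=0: L=foxtrot=BASE, R=india -> take RIGHT -> india
i=1: L=delta R=delta -> agree -> delta
i=2: BASE=india L=hotel R=charlie all differ -> CONFLICT
i=3: BASE=delta L=echo R=bravo all differ -> CONFLICT
i=4: L=delta, R=golf=BASE -> take LEFT -> delta
i=5: L=hotel=BASE, R=charlie -> take RIGHT -> charlie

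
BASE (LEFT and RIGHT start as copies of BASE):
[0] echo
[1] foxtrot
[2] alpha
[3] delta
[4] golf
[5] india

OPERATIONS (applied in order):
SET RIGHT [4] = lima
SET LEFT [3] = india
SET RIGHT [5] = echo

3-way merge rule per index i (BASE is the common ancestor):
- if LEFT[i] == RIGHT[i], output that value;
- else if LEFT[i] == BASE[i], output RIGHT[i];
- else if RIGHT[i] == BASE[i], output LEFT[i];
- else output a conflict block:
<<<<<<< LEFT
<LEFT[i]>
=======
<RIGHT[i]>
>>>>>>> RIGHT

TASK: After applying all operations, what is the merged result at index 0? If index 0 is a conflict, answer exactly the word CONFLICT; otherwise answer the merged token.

Answer: echo

Derivation:
Final LEFT:  [echo, foxtrot, alpha, india, golf, india]
Final RIGHT: [echo, foxtrot, alpha, delta, lima, echo]
i=0: L=echo R=echo -> agree -> echo
i=1: L=foxtrot R=foxtrot -> agree -> foxtrot
i=2: L=alpha R=alpha -> agree -> alpha
i=3: L=india, R=delta=BASE -> take LEFT -> india
i=4: L=golf=BASE, R=lima -> take RIGHT -> lima
i=5: L=india=BASE, R=echo -> take RIGHT -> echo
Index 0 -> echo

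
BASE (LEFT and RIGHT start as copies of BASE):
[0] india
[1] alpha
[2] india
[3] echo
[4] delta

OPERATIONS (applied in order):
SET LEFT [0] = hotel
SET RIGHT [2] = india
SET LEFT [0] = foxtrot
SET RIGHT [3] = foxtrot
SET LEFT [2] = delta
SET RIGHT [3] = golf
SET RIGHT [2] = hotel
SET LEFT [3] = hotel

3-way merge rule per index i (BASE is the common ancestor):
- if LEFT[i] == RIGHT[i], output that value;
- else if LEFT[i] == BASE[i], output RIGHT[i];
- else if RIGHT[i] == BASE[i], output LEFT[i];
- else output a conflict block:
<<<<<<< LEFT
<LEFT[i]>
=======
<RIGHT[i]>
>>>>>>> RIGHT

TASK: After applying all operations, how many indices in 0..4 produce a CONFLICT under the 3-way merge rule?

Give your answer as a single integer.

Final LEFT:  [foxtrot, alpha, delta, hotel, delta]
Final RIGHT: [india, alpha, hotel, golf, delta]
i=0: L=foxtrot, R=india=BASE -> take LEFT -> foxtrot
i=1: L=alpha R=alpha -> agree -> alpha
i=2: BASE=india L=delta R=hotel all differ -> CONFLICT
i=3: BASE=echo L=hotel R=golf all differ -> CONFLICT
i=4: L=delta R=delta -> agree -> delta
Conflict count: 2

Answer: 2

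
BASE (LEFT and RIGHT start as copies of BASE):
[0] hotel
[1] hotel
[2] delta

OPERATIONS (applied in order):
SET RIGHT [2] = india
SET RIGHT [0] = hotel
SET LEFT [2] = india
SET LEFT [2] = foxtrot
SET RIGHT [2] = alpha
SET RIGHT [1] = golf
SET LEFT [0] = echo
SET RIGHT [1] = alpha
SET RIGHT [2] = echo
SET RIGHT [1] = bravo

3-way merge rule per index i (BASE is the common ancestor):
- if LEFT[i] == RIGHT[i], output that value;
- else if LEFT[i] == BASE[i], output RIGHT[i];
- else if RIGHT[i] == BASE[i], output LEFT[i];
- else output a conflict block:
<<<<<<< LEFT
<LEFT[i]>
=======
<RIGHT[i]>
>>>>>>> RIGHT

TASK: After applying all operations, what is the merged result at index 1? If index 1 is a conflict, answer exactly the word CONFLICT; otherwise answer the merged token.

Answer: bravo

Derivation:
Final LEFT:  [echo, hotel, foxtrot]
Final RIGHT: [hotel, bravo, echo]
i=0: L=echo, R=hotel=BASE -> take LEFT -> echo
i=1: L=hotel=BASE, R=bravo -> take RIGHT -> bravo
i=2: BASE=delta L=foxtrot R=echo all differ -> CONFLICT
Index 1 -> bravo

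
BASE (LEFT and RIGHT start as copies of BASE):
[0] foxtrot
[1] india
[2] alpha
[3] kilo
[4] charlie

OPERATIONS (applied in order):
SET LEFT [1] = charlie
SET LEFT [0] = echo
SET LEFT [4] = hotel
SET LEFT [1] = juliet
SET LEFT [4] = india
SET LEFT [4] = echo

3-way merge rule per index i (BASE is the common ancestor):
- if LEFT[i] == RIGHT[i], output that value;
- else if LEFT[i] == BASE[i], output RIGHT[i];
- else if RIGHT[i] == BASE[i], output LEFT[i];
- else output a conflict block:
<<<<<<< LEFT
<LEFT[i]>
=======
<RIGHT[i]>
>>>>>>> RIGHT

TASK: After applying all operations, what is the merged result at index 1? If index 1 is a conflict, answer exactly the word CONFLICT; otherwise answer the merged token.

Answer: juliet

Derivation:
Final LEFT:  [echo, juliet, alpha, kilo, echo]
Final RIGHT: [foxtrot, india, alpha, kilo, charlie]
i=0: L=echo, R=foxtrot=BASE -> take LEFT -> echo
i=1: L=juliet, R=india=BASE -> take LEFT -> juliet
i=2: L=alpha R=alpha -> agree -> alpha
i=3: L=kilo R=kilo -> agree -> kilo
i=4: L=echo, R=charlie=BASE -> take LEFT -> echo
Index 1 -> juliet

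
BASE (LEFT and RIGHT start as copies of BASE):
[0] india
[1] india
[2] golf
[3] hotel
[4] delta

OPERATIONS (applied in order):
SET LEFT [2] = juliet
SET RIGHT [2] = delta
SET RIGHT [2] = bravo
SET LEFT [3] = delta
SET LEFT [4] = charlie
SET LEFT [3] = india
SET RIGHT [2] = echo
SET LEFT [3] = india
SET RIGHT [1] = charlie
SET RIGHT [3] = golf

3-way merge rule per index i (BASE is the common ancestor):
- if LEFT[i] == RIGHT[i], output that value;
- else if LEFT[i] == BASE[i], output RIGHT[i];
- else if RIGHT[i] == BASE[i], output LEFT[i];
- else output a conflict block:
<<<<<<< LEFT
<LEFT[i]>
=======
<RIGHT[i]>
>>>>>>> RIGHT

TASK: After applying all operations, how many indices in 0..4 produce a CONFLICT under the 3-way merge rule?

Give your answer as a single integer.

Final LEFT:  [india, india, juliet, india, charlie]
Final RIGHT: [india, charlie, echo, golf, delta]
i=0: L=india R=india -> agree -> india
i=1: L=india=BASE, R=charlie -> take RIGHT -> charlie
i=2: BASE=golf L=juliet R=echo all differ -> CONFLICT
i=3: BASE=hotel L=india R=golf all differ -> CONFLICT
i=4: L=charlie, R=delta=BASE -> take LEFT -> charlie
Conflict count: 2

Answer: 2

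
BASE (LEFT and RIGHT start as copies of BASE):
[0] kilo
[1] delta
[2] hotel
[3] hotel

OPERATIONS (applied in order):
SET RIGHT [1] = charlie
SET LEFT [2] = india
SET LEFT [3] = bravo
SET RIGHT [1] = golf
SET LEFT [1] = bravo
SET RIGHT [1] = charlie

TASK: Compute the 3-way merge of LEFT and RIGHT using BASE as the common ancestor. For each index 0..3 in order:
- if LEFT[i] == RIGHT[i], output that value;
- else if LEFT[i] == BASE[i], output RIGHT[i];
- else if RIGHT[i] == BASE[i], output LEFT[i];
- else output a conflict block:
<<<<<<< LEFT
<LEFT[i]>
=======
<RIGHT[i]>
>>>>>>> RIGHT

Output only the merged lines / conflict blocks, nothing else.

Answer: kilo
<<<<<<< LEFT
bravo
=======
charlie
>>>>>>> RIGHT
india
bravo

Derivation:
Final LEFT:  [kilo, bravo, india, bravo]
Final RIGHT: [kilo, charlie, hotel, hotel]
i=0: L=kilo R=kilo -> agree -> kilo
i=1: BASE=delta L=bravo R=charlie all differ -> CONFLICT
i=2: L=india, R=hotel=BASE -> take LEFT -> india
i=3: L=bravo, R=hotel=BASE -> take LEFT -> bravo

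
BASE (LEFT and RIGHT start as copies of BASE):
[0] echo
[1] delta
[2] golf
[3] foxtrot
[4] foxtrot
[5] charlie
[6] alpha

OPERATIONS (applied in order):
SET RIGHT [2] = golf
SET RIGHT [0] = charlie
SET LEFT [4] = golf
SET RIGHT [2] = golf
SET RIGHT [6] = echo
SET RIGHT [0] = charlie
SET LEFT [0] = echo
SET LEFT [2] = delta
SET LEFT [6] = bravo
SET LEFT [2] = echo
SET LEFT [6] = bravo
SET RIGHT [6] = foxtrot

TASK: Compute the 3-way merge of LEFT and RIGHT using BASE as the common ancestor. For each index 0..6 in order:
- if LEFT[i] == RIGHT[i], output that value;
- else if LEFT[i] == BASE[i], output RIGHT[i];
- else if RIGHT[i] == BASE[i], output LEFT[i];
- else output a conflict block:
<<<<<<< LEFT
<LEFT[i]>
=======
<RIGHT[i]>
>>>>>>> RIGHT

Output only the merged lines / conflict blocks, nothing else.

Answer: charlie
delta
echo
foxtrot
golf
charlie
<<<<<<< LEFT
bravo
=======
foxtrot
>>>>>>> RIGHT

Derivation:
Final LEFT:  [echo, delta, echo, foxtrot, golf, charlie, bravo]
Final RIGHT: [charlie, delta, golf, foxtrot, foxtrot, charlie, foxtrot]
i=0: L=echo=BASE, R=charlie -> take RIGHT -> charlie
i=1: L=delta R=delta -> agree -> delta
i=2: L=echo, R=golf=BASE -> take LEFT -> echo
i=3: L=foxtrot R=foxtrot -> agree -> foxtrot
i=4: L=golf, R=foxtrot=BASE -> take LEFT -> golf
i=5: L=charlie R=charlie -> agree -> charlie
i=6: BASE=alpha L=bravo R=foxtrot all differ -> CONFLICT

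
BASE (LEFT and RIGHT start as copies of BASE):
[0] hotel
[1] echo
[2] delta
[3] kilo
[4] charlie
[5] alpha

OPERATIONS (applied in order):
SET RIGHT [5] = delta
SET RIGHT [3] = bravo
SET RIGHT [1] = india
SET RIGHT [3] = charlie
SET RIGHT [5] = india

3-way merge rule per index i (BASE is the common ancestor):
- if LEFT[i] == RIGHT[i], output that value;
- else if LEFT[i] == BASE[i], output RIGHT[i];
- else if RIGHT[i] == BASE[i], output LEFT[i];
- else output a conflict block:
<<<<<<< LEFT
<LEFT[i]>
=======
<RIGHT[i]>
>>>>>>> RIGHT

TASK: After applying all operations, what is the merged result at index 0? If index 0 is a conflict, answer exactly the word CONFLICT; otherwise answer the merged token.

Answer: hotel

Derivation:
Final LEFT:  [hotel, echo, delta, kilo, charlie, alpha]
Final RIGHT: [hotel, india, delta, charlie, charlie, india]
i=0: L=hotel R=hotel -> agree -> hotel
i=1: L=echo=BASE, R=india -> take RIGHT -> india
i=2: L=delta R=delta -> agree -> delta
i=3: L=kilo=BASE, R=charlie -> take RIGHT -> charlie
i=4: L=charlie R=charlie -> agree -> charlie
i=5: L=alpha=BASE, R=india -> take RIGHT -> india
Index 0 -> hotel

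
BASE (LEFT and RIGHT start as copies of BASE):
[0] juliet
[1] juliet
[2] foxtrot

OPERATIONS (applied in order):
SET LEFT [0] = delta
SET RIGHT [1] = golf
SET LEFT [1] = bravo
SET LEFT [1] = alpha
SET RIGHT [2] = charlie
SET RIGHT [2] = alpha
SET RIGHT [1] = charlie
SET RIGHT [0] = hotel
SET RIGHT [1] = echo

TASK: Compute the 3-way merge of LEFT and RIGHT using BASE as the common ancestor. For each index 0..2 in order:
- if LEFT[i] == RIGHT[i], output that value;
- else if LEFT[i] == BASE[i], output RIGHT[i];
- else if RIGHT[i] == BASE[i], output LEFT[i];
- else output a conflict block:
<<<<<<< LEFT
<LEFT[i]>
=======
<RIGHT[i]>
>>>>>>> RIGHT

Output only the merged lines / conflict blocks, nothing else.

Final LEFT:  [delta, alpha, foxtrot]
Final RIGHT: [hotel, echo, alpha]
i=0: BASE=juliet L=delta R=hotel all differ -> CONFLICT
i=1: BASE=juliet L=alpha R=echo all differ -> CONFLICT
i=2: L=foxtrot=BASE, R=alpha -> take RIGHT -> alpha

Answer: <<<<<<< LEFT
delta
=======
hotel
>>>>>>> RIGHT
<<<<<<< LEFT
alpha
=======
echo
>>>>>>> RIGHT
alpha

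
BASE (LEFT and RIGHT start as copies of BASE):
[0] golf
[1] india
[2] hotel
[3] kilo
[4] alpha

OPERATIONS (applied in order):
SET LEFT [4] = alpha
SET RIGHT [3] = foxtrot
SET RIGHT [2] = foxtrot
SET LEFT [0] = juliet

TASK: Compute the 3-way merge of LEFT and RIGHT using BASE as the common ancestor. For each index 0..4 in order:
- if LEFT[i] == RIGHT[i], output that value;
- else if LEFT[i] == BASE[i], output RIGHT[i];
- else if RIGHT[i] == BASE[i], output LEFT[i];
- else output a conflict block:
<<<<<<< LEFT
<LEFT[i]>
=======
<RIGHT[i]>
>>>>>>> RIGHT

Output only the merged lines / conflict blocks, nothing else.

Answer: juliet
india
foxtrot
foxtrot
alpha

Derivation:
Final LEFT:  [juliet, india, hotel, kilo, alpha]
Final RIGHT: [golf, india, foxtrot, foxtrot, alpha]
i=0: L=juliet, R=golf=BASE -> take LEFT -> juliet
i=1: L=india R=india -> agree -> india
i=2: L=hotel=BASE, R=foxtrot -> take RIGHT -> foxtrot
i=3: L=kilo=BASE, R=foxtrot -> take RIGHT -> foxtrot
i=4: L=alpha R=alpha -> agree -> alpha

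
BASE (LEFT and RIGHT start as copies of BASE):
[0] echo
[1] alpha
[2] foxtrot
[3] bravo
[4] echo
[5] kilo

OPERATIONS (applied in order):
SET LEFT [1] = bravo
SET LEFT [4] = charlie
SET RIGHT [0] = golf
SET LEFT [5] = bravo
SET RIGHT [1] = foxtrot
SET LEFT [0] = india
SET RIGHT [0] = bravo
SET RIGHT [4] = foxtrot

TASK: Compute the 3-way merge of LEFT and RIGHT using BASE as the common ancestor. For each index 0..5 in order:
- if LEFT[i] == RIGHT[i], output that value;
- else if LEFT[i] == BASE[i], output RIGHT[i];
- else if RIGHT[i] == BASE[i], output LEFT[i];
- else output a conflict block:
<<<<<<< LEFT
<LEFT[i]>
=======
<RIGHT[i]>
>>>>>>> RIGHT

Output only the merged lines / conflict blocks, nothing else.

Final LEFT:  [india, bravo, foxtrot, bravo, charlie, bravo]
Final RIGHT: [bravo, foxtrot, foxtrot, bravo, foxtrot, kilo]
i=0: BASE=echo L=india R=bravo all differ -> CONFLICT
i=1: BASE=alpha L=bravo R=foxtrot all differ -> CONFLICT
i=2: L=foxtrot R=foxtrot -> agree -> foxtrot
i=3: L=bravo R=bravo -> agree -> bravo
i=4: BASE=echo L=charlie R=foxtrot all differ -> CONFLICT
i=5: L=bravo, R=kilo=BASE -> take LEFT -> bravo

Answer: <<<<<<< LEFT
india
=======
bravo
>>>>>>> RIGHT
<<<<<<< LEFT
bravo
=======
foxtrot
>>>>>>> RIGHT
foxtrot
bravo
<<<<<<< LEFT
charlie
=======
foxtrot
>>>>>>> RIGHT
bravo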